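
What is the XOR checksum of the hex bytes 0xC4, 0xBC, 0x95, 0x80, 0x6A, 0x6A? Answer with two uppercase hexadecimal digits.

XOR the bytes together:
  start with 0xC4
  0xC4 ⊕ 0xBC = 0x78
  0x78 ⊕ 0x95 = 0xED
  0xED ⊕ 0x80 = 0x6D
  0x6D ⊕ 0x6A = 0x07
  0x07 ⊕ 0x6A = 0x6D

6D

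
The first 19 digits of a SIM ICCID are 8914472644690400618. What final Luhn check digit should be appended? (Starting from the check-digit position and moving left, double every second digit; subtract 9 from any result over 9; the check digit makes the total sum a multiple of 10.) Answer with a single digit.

Partial digits right→left: 8 1 6 0 0 4 0 9 6 4 4 6 2 7 4 4 1 9 8
Double every second digit counting from the check-digit position (so the 1st, 3rd, 5th, ... of the partial from the right).
  doubled (with −9 where >9): 7 3 0 0 3 8 4 8 2 7 → sum 42
  kept as-is: 1 0 4 9 4 6 7 4 9 → sum 44
Total = 42 + 44 = 86.
Check digit = (10 − (86 mod 10)) mod 10 = 4.

4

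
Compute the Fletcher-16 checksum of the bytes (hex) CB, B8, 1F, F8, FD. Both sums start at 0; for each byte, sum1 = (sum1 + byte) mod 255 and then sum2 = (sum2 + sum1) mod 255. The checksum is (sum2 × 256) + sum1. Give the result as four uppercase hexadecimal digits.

2B9A

Running sums (mod 255):
  after byte 0 (CB): sum1=203, sum2=203
  after byte 1 (B8): sum1=132, sum2=80
  after byte 2 (1F): sum1=163, sum2=243
  after byte 3 (F8): sum1=156, sum2=144
  after byte 4 (FD): sum1=154, sum2=43
Checksum = sum2·256 + sum1 = 43·256 + 154 = 11162 = 0x2B9A.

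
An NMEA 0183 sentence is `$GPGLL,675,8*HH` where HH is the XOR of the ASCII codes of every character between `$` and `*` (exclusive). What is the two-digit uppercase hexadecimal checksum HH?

5C

XOR the ASCII codes of the payload characters:
  'G' = 0x47 → acc = 0x47
  'P' = 0x50 → acc = 0x17
  'G' = 0x47 → acc = 0x50
  'L' = 0x4C → acc = 0x1C
  'L' = 0x4C → acc = 0x50
  ',' = 0x2C → acc = 0x7C
  '6' = 0x36 → acc = 0x4A
  '7' = 0x37 → acc = 0x7D
  '5' = 0x35 → acc = 0x48
  ',' = 0x2C → acc = 0x64
  '8' = 0x38 → acc = 0x5C
Checksum = 0x5C.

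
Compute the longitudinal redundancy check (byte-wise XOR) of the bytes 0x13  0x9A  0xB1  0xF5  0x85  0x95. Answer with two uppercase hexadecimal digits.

DD

XOR the bytes together:
  start with 0x13
  0x13 ⊕ 0x9A = 0x89
  0x89 ⊕ 0xB1 = 0x38
  0x38 ⊕ 0xF5 = 0xCD
  0xCD ⊕ 0x85 = 0x48
  0x48 ⊕ 0x95 = 0xDD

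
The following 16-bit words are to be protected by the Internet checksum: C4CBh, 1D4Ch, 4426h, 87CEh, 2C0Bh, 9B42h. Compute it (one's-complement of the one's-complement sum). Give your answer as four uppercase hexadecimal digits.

8AA5

One's-complement addition (fold any carry out of bit 15 back into bit 0):
  0xC4CB + 0x1D4C = 0x0E217
  0xE217 + 0x4426 = 0x1263D → wrap carry → 0x263E
  0x263E + 0x87CE = 0x0AE0C
  0xAE0C + 0x2C0B = 0x0DA17
  0xDA17 + 0x9B42 = 0x17559 → wrap carry → 0x755A
One's-complement sum = 0x755A.
Checksum = ~0x755A & 0xFFFF = 0x8AA5.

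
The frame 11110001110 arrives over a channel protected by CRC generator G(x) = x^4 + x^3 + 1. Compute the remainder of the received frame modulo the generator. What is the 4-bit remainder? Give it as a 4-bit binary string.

1000

Modulo-2 division of 11110001110 by 11001:
  pos 0: 11110 XOR 11001 = 00111
  pos 2: 11100 XOR 11001 = 00101
  pos 4: 10111 XOR 11001 = 01110
  pos 5: 11101 XOR 11001 = 00100
Remainder = 1000 (nonzero — an error is detected).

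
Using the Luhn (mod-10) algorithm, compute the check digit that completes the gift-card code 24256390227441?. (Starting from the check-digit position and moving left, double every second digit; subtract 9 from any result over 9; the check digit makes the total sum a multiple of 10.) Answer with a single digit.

9

Partial digits right→left: 1 4 4 7 2 2 0 9 3 6 5 2 4 2
Double every second digit counting from the check-digit position (so the 1st, 3rd, 5th, ... of the partial from the right).
  doubled (with −9 where >9): 2 8 4 0 6 1 8 → sum 29
  kept as-is: 4 7 2 9 6 2 2 → sum 32
Total = 29 + 32 = 61.
Check digit = (10 − (61 mod 10)) mod 10 = 9.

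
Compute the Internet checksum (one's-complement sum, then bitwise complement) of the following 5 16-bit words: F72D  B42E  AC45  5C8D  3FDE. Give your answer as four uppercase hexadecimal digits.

One's-complement addition (fold any carry out of bit 15 back into bit 0):
  0xF72D + 0xB42E = 0x1AB5B → wrap carry → 0xAB5C
  0xAB5C + 0xAC45 = 0x157A1 → wrap carry → 0x57A2
  0x57A2 + 0x5C8D = 0x0B42F
  0xB42F + 0x3FDE = 0x0F40D
One's-complement sum = 0xF40D.
Checksum = ~0xF40D & 0xFFFF = 0x0BF2.

0BF2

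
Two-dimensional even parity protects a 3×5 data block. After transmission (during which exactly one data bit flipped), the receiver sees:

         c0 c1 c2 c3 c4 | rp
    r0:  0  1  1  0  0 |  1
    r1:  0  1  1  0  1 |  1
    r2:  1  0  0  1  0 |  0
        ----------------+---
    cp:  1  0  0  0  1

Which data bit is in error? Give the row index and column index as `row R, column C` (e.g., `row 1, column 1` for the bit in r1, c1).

row 0, column 3

Recompute each row's even parity and compare to rp:
  r0: data parity 0, sent rp 1 → mismatch
  r1: data parity 1, sent rp 1 → ok
  r2: data parity 0, sent rp 0 → ok
Recompute each column's even parity and compare to cp:
  c0: data parity 1, sent cp 1 → ok
  c1: data parity 0, sent cp 0 → ok
  c2: data parity 0, sent cp 0 → ok
  c3: data parity 1, sent cp 0 → mismatch
  c4: data parity 1, sent cp 1 → ok
Exactly one row (r0) and one column (c3) fail → the flipped bit is at their intersection.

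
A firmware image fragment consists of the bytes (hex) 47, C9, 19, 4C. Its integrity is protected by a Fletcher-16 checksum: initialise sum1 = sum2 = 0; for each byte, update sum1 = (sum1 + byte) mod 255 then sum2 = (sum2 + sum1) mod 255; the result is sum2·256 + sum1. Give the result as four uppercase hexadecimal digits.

F876

Running sums (mod 255):
  after byte 0 (47): sum1=71, sum2=71
  after byte 1 (C9): sum1=17, sum2=88
  after byte 2 (19): sum1=42, sum2=130
  after byte 3 (4C): sum1=118, sum2=248
Checksum = sum2·256 + sum1 = 248·256 + 118 = 63606 = 0xF876.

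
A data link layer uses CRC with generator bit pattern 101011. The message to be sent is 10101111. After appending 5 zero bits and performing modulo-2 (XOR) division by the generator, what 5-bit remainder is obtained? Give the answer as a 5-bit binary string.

Append 5 zeros: 1010111100000. Divide by 101011 (XOR where the leading bit is 1):
  pos 0: 101011 XOR 101011 = 000000
  pos 6: 110000 XOR 101011 = 011011
  pos 7: 110110 XOR 101011 = 011101
Remainder (last 5 bits) = 11101. This is the CRC / FCS.

11101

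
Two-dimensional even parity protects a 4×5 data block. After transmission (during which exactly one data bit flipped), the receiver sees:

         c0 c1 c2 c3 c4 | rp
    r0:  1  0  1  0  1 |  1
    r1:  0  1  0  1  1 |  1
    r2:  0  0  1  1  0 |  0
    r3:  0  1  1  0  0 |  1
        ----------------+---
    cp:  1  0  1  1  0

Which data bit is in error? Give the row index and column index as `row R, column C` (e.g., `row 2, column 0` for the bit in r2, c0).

Recompute each row's even parity and compare to rp:
  r0: data parity 1, sent rp 1 → ok
  r1: data parity 1, sent rp 1 → ok
  r2: data parity 0, sent rp 0 → ok
  r3: data parity 0, sent rp 1 → mismatch
Recompute each column's even parity and compare to cp:
  c0: data parity 1, sent cp 1 → ok
  c1: data parity 0, sent cp 0 → ok
  c2: data parity 1, sent cp 1 → ok
  c3: data parity 0, sent cp 1 → mismatch
  c4: data parity 0, sent cp 0 → ok
Exactly one row (r3) and one column (c3) fail → the flipped bit is at their intersection.

row 3, column 3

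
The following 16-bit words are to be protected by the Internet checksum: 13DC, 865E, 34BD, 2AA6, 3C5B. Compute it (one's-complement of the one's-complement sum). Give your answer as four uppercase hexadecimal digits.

One's-complement addition (fold any carry out of bit 15 back into bit 0):
  0x13DC + 0x865E = 0x09A3A
  0x9A3A + 0x34BD = 0x0CEF7
  0xCEF7 + 0x2AA6 = 0x0F99D
  0xF99D + 0x3C5B = 0x135F8 → wrap carry → 0x35F9
One's-complement sum = 0x35F9.
Checksum = ~0x35F9 & 0xFFFF = 0xCA06.

CA06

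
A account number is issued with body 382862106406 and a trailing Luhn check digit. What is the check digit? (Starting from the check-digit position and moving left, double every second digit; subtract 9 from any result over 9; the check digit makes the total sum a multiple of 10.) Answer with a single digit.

3

Partial digits right→left: 6 0 4 6 0 1 2 6 8 2 8 3
Double every second digit counting from the check-digit position (so the 1st, 3rd, 5th, ... of the partial from the right).
  doubled (with −9 where >9): 3 8 0 4 7 7 → sum 29
  kept as-is: 0 6 1 6 2 3 → sum 18
Total = 29 + 18 = 47.
Check digit = (10 − (47 mod 10)) mod 10 = 3.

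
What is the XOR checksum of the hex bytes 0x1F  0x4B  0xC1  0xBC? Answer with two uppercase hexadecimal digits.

XOR the bytes together:
  start with 0x1F
  0x1F ⊕ 0x4B = 0x54
  0x54 ⊕ 0xC1 = 0x95
  0x95 ⊕ 0xBC = 0x29

29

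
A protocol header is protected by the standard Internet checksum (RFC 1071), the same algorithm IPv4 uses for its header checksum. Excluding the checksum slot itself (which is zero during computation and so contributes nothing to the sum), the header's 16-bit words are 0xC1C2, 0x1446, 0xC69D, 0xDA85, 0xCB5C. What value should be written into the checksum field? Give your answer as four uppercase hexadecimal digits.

One's-complement addition (fold any carry out of bit 15 back into bit 0):
  0xC1C2 + 0x1446 = 0x0D608
  0xD608 + 0xC69D = 0x19CA5 → wrap carry → 0x9CA6
  0x9CA6 + 0xDA85 = 0x1772B → wrap carry → 0x772C
  0x772C + 0xCB5C = 0x14288 → wrap carry → 0x4289
One's-complement sum = 0x4289.
Checksum = ~0x4289 & 0xFFFF = 0xBD76.

BD76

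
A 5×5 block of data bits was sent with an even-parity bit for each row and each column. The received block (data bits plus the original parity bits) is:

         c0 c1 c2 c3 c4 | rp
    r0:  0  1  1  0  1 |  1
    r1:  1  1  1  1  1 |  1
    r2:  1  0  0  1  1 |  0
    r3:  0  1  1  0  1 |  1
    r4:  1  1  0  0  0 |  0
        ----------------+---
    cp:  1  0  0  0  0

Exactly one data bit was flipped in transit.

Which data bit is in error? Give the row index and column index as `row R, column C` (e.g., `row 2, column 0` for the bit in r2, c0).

Recompute each row's even parity and compare to rp:
  r0: data parity 1, sent rp 1 → ok
  r1: data parity 1, sent rp 1 → ok
  r2: data parity 1, sent rp 0 → mismatch
  r3: data parity 1, sent rp 1 → ok
  r4: data parity 0, sent rp 0 → ok
Recompute each column's even parity and compare to cp:
  c0: data parity 1, sent cp 1 → ok
  c1: data parity 0, sent cp 0 → ok
  c2: data parity 1, sent cp 0 → mismatch
  c3: data parity 0, sent cp 0 → ok
  c4: data parity 0, sent cp 0 → ok
Exactly one row (r2) and one column (c2) fail → the flipped bit is at their intersection.

row 2, column 2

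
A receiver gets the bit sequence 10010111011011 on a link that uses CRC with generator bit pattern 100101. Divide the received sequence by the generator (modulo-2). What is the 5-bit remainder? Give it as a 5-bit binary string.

Modulo-2 division of 10010111011011 by 100101:
  pos 0: 100101 XOR 100101 = 000000
  pos 6: 110110 XOR 100101 = 010011
  pos 7: 100111 XOR 100101 = 000010
Remainder = 00101 (nonzero — an error is detected).

00101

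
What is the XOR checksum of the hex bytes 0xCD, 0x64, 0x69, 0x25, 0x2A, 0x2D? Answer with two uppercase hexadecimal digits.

E2

XOR the bytes together:
  start with 0xCD
  0xCD ⊕ 0x64 = 0xA9
  0xA9 ⊕ 0x69 = 0xC0
  0xC0 ⊕ 0x25 = 0xE5
  0xE5 ⊕ 0x2A = 0xCF
  0xCF ⊕ 0x2D = 0xE2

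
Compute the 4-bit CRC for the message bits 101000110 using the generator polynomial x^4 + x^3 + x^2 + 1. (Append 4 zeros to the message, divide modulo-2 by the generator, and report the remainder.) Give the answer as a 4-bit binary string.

Append 4 zeros: 1010001100000. Divide by 11101 (XOR where the leading bit is 1):
  pos 0: 10100 XOR 11101 = 01001
  pos 1: 10010 XOR 11101 = 01111
  pos 2: 11111 XOR 11101 = 00010
  pos 5: 10100 XOR 11101 = 01001
  pos 6: 10010 XOR 11101 = 01111
  pos 7: 11110 XOR 11101 = 00011
Remainder (last 4 bits) = 0110. This is the CRC / FCS.

0110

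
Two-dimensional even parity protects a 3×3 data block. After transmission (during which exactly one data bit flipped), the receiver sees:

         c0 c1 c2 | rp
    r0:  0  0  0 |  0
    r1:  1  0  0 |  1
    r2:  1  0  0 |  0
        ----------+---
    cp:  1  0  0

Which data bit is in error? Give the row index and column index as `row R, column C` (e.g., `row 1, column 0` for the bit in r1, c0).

Recompute each row's even parity and compare to rp:
  r0: data parity 0, sent rp 0 → ok
  r1: data parity 1, sent rp 1 → ok
  r2: data parity 1, sent rp 0 → mismatch
Recompute each column's even parity and compare to cp:
  c0: data parity 0, sent cp 1 → mismatch
  c1: data parity 0, sent cp 0 → ok
  c2: data parity 0, sent cp 0 → ok
Exactly one row (r2) and one column (c0) fail → the flipped bit is at their intersection.

row 2, column 0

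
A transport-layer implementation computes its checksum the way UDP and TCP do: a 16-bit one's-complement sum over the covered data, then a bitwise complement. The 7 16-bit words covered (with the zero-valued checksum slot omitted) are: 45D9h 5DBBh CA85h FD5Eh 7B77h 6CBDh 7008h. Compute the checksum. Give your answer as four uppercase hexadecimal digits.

One's-complement addition (fold any carry out of bit 15 back into bit 0):
  0x45D9 + 0x5DBB = 0x0A394
  0xA394 + 0xCA85 = 0x16E19 → wrap carry → 0x6E1A
  0x6E1A + 0xFD5E = 0x16B78 → wrap carry → 0x6B79
  0x6B79 + 0x7B77 = 0x0E6F0
  0xE6F0 + 0x6CBD = 0x153AD → wrap carry → 0x53AE
  0x53AE + 0x7008 = 0x0C3B6
One's-complement sum = 0xC3B6.
Checksum = ~0xC3B6 & 0xFFFF = 0x3C49.

3C49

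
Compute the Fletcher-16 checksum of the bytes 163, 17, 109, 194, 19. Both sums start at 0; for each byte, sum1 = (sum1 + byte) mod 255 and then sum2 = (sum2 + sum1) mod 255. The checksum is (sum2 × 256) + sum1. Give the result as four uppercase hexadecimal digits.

Running sums (mod 255):
  after byte 0 (163): sum1=163, sum2=163
  after byte 1 (17): sum1=180, sum2=88
  after byte 2 (109): sum1=34, sum2=122
  after byte 3 (194): sum1=228, sum2=95
  after byte 4 (19): sum1=247, sum2=87
Checksum = sum2·256 + sum1 = 87·256 + 247 = 22519 = 0x57F7.

57F7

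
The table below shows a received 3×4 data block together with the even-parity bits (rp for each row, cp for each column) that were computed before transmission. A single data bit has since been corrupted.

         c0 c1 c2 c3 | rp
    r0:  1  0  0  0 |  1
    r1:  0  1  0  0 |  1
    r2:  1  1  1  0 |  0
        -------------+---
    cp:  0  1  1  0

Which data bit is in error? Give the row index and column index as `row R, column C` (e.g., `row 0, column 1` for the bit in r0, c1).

Recompute each row's even parity and compare to rp:
  r0: data parity 1, sent rp 1 → ok
  r1: data parity 1, sent rp 1 → ok
  r2: data parity 1, sent rp 0 → mismatch
Recompute each column's even parity and compare to cp:
  c0: data parity 0, sent cp 0 → ok
  c1: data parity 0, sent cp 1 → mismatch
  c2: data parity 1, sent cp 1 → ok
  c3: data parity 0, sent cp 0 → ok
Exactly one row (r2) and one column (c1) fail → the flipped bit is at their intersection.

row 2, column 1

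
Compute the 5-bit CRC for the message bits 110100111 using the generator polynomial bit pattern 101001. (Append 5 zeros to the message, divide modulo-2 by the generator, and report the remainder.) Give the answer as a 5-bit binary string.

01110

Append 5 zeros: 11010011100000. Divide by 101001 (XOR where the leading bit is 1):
  pos 0: 110100 XOR 101001 = 011101
  pos 1: 111011 XOR 101001 = 010010
  pos 2: 100101 XOR 101001 = 001100
  pos 4: 110010 XOR 101001 = 011011
  pos 5: 110110 XOR 101001 = 011111
  pos 6: 111110 XOR 101001 = 010111
  pos 7: 101110 XOR 101001 = 000111
Remainder (last 5 bits) = 01110. This is the CRC / FCS.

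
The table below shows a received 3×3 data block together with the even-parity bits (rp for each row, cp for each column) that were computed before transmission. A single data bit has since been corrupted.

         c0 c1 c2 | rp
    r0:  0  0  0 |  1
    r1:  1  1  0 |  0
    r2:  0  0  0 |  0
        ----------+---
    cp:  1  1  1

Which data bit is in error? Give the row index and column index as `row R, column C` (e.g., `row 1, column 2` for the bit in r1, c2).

row 0, column 2

Recompute each row's even parity and compare to rp:
  r0: data parity 0, sent rp 1 → mismatch
  r1: data parity 0, sent rp 0 → ok
  r2: data parity 0, sent rp 0 → ok
Recompute each column's even parity and compare to cp:
  c0: data parity 1, sent cp 1 → ok
  c1: data parity 1, sent cp 1 → ok
  c2: data parity 0, sent cp 1 → mismatch
Exactly one row (r0) and one column (c2) fail → the flipped bit is at their intersection.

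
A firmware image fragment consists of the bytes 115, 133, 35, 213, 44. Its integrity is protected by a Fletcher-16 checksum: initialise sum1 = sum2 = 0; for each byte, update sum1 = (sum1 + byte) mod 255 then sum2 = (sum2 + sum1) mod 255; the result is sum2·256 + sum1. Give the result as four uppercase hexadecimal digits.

981E

Running sums (mod 255):
  after byte 0 (115): sum1=115, sum2=115
  after byte 1 (133): sum1=248, sum2=108
  after byte 2 (35): sum1=28, sum2=136
  after byte 3 (213): sum1=241, sum2=122
  after byte 4 (44): sum1=30, sum2=152
Checksum = sum2·256 + sum1 = 152·256 + 30 = 38942 = 0x981E.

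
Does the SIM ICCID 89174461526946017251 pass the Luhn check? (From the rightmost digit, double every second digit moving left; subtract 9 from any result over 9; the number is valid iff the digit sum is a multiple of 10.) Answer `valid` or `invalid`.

From the right, keep odd positions and double even positions (subtract 9 from any doubled value over 9):
  doubled (positions 2,4,...): 1 5 0 8 3 1 3 8 2 7 → sum 38
  kept (positions 1,3,...): 1 2 1 6 9 2 1 4 7 9 → sum 42
Total = 80.
80 mod 10 = 0, so the number is valid.

valid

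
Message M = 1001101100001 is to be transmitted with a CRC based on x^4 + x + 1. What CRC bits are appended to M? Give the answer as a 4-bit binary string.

Append 4 zeros: 10011011000010000. Divide by 10011 (XOR where the leading bit is 1):
  pos 0: 10011 XOR 10011 = 00000
  pos 6: 11000 XOR 10011 = 01011
  pos 7: 10110 XOR 10011 = 00101
  pos 9: 10110 XOR 10011 = 00101
  pos 11: 10100 XOR 10011 = 00111
Remainder (last 4 bits) = 1110. This is the CRC / FCS.

1110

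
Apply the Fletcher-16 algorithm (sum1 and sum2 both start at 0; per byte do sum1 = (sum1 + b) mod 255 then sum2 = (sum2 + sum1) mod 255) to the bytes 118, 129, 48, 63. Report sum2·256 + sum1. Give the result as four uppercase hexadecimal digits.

FD67

Running sums (mod 255):
  after byte 0 (118): sum1=118, sum2=118
  after byte 1 (129): sum1=247, sum2=110
  after byte 2 (48): sum1=40, sum2=150
  after byte 3 (63): sum1=103, sum2=253
Checksum = sum2·256 + sum1 = 253·256 + 103 = 64871 = 0xFD67.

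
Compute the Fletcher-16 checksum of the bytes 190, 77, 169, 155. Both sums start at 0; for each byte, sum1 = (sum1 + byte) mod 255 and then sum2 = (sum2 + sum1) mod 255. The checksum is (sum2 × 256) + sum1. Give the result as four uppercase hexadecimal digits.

D151

Running sums (mod 255):
  after byte 0 (190): sum1=190, sum2=190
  after byte 1 (77): sum1=12, sum2=202
  after byte 2 (169): sum1=181, sum2=128
  after byte 3 (155): sum1=81, sum2=209
Checksum = sum2·256 + sum1 = 209·256 + 81 = 53585 = 0xD151.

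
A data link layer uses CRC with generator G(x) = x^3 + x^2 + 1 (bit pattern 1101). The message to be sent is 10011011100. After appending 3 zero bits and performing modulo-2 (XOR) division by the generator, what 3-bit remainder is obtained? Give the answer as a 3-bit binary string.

Append 3 zeros: 10011011100000. Divide by 1101 (XOR where the leading bit is 1):
  pos 0: 1001 XOR 1101 = 0100
  pos 1: 1001 XOR 1101 = 0100
  pos 2: 1000 XOR 1101 = 0101
  pos 3: 1011 XOR 1101 = 0110
  pos 4: 1101 XOR 1101 = 0000
  pos 8: 1000 XOR 1101 = 0101
  pos 9: 1010 XOR 1101 = 0111
  pos 10: 1110 XOR 1101 = 0011
Remainder (last 3 bits) = 011. This is the CRC / FCS.

011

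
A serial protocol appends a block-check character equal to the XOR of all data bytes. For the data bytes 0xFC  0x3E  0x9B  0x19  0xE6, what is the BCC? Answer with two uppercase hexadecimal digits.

A6

XOR the bytes together:
  start with 0xFC
  0xFC ⊕ 0x3E = 0xC2
  0xC2 ⊕ 0x9B = 0x59
  0x59 ⊕ 0x19 = 0x40
  0x40 ⊕ 0xE6 = 0xA6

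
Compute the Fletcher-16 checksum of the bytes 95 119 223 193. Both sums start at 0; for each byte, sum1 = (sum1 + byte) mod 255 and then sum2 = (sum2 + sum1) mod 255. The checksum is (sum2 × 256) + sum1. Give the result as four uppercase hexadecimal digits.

Running sums (mod 255):
  after byte 0 (95): sum1=95, sum2=95
  after byte 1 (119): sum1=214, sum2=54
  after byte 2 (223): sum1=182, sum2=236
  after byte 3 (193): sum1=120, sum2=101
Checksum = sum2·256 + sum1 = 101·256 + 120 = 25976 = 0x6578.

6578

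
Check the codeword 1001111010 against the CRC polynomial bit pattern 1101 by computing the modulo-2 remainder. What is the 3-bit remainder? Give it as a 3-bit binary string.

001

Modulo-2 division of 1001111010 by 1101:
  pos 0: 1001 XOR 1101 = 0100
  pos 1: 1001 XOR 1101 = 0100
  pos 2: 1001 XOR 1101 = 0100
  pos 3: 1001 XOR 1101 = 0100
  pos 4: 1000 XOR 1101 = 0101
  pos 5: 1011 XOR 1101 = 0110
  pos 6: 1100 XOR 1101 = 0001
Remainder = 001 (nonzero — an error is detected).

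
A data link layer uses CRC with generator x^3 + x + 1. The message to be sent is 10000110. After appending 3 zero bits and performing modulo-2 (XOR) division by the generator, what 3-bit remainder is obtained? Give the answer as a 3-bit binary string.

010

Append 3 zeros: 10000110000. Divide by 1011 (XOR where the leading bit is 1):
  pos 0: 1000 XOR 1011 = 0011
  pos 2: 1101 XOR 1011 = 0110
  pos 3: 1101 XOR 1011 = 0110
  pos 4: 1100 XOR 1011 = 0111
  pos 5: 1110 XOR 1011 = 0101
  pos 6: 1010 XOR 1011 = 0001
Remainder (last 3 bits) = 010. This is the CRC / FCS.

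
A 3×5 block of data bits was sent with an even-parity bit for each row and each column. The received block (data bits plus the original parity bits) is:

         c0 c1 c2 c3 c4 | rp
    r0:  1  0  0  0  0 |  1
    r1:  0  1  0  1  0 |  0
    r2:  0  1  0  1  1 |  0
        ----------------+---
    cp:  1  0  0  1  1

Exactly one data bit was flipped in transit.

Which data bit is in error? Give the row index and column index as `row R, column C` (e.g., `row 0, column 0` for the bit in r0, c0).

row 2, column 3

Recompute each row's even parity and compare to rp:
  r0: data parity 1, sent rp 1 → ok
  r1: data parity 0, sent rp 0 → ok
  r2: data parity 1, sent rp 0 → mismatch
Recompute each column's even parity and compare to cp:
  c0: data parity 1, sent cp 1 → ok
  c1: data parity 0, sent cp 0 → ok
  c2: data parity 0, sent cp 0 → ok
  c3: data parity 0, sent cp 1 → mismatch
  c4: data parity 1, sent cp 1 → ok
Exactly one row (r2) and one column (c3) fail → the flipped bit is at their intersection.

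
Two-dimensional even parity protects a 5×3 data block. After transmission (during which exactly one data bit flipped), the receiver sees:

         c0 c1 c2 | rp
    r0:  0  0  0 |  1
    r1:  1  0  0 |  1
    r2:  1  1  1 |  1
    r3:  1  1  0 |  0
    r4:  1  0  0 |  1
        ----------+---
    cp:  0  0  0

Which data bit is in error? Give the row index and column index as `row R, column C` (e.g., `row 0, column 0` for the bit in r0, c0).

Recompute each row's even parity and compare to rp:
  r0: data parity 0, sent rp 1 → mismatch
  r1: data parity 1, sent rp 1 → ok
  r2: data parity 1, sent rp 1 → ok
  r3: data parity 0, sent rp 0 → ok
  r4: data parity 1, sent rp 1 → ok
Recompute each column's even parity and compare to cp:
  c0: data parity 0, sent cp 0 → ok
  c1: data parity 0, sent cp 0 → ok
  c2: data parity 1, sent cp 0 → mismatch
Exactly one row (r0) and one column (c2) fail → the flipped bit is at their intersection.

row 0, column 2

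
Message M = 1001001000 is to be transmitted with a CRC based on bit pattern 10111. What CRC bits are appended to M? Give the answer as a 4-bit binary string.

Append 4 zeros: 10010010000000. Divide by 10111 (XOR where the leading bit is 1):
  pos 0: 10010 XOR 10111 = 00101
  pos 2: 10101 XOR 10111 = 00010
  pos 5: 10000 XOR 10111 = 00111
  pos 7: 11100 XOR 10111 = 01011
  pos 8: 10110 XOR 10111 = 00001
Remainder (last 4 bits) = 0010. This is the CRC / FCS.

0010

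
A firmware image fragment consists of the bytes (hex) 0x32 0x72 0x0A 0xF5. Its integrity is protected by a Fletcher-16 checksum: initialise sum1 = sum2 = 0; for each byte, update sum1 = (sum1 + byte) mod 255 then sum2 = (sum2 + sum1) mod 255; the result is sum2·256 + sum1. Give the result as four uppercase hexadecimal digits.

2AA4

Running sums (mod 255):
  after byte 0 (0x32): sum1=50, sum2=50
  after byte 1 (0x72): sum1=164, sum2=214
  after byte 2 (0x0A): sum1=174, sum2=133
  after byte 3 (0xF5): sum1=164, sum2=42
Checksum = sum2·256 + sum1 = 42·256 + 164 = 10916 = 0x2AA4.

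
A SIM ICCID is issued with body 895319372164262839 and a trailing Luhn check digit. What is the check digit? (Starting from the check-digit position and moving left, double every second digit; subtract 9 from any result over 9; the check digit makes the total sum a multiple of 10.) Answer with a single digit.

Partial digits right→left: 9 3 8 2 6 2 4 6 1 2 7 3 9 1 3 5 9 8
Double every second digit counting from the check-digit position (so the 1st, 3rd, 5th, ... of the partial from the right).
  doubled (with −9 where >9): 9 7 3 8 2 5 9 6 9 → sum 58
  kept as-is: 3 2 2 6 2 3 1 5 8 → sum 32
Total = 58 + 32 = 90.
Check digit = (10 − (90 mod 10)) mod 10 = 0.

0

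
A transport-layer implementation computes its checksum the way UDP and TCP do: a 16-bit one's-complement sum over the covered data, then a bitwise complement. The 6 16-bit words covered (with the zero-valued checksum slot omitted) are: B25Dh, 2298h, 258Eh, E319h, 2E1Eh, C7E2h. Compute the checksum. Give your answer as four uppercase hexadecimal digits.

One's-complement addition (fold any carry out of bit 15 back into bit 0):
  0xB25D + 0x2298 = 0x0D4F5
  0xD4F5 + 0x258E = 0x0FA83
  0xFA83 + 0xE319 = 0x1DD9C → wrap carry → 0xDD9D
  0xDD9D + 0x2E1E = 0x10BBB → wrap carry → 0x0BBC
  0x0BBC + 0xC7E2 = 0x0D39E
One's-complement sum = 0xD39E.
Checksum = ~0xD39E & 0xFFFF = 0x2C61.

2C61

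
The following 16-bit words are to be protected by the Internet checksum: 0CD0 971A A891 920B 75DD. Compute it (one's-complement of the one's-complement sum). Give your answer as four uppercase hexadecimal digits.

AB9A

One's-complement addition (fold any carry out of bit 15 back into bit 0):
  0x0CD0 + 0x971A = 0x0A3EA
  0xA3EA + 0xA891 = 0x14C7B → wrap carry → 0x4C7C
  0x4C7C + 0x920B = 0x0DE87
  0xDE87 + 0x75DD = 0x15464 → wrap carry → 0x5465
One's-complement sum = 0x5465.
Checksum = ~0x5465 & 0xFFFF = 0xAB9A.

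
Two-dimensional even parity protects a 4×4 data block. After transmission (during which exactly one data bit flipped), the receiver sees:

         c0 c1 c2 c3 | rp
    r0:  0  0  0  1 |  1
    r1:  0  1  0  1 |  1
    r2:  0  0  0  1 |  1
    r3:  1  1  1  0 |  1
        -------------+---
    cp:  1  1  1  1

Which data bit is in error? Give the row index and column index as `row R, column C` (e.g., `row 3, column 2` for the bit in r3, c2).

row 1, column 1

Recompute each row's even parity and compare to rp:
  r0: data parity 1, sent rp 1 → ok
  r1: data parity 0, sent rp 1 → mismatch
  r2: data parity 1, sent rp 1 → ok
  r3: data parity 1, sent rp 1 → ok
Recompute each column's even parity and compare to cp:
  c0: data parity 1, sent cp 1 → ok
  c1: data parity 0, sent cp 1 → mismatch
  c2: data parity 1, sent cp 1 → ok
  c3: data parity 1, sent cp 1 → ok
Exactly one row (r1) and one column (c1) fail → the flipped bit is at their intersection.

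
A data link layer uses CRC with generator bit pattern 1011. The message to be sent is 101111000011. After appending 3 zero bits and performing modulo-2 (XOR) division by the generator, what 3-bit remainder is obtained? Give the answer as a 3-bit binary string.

Append 3 zeros: 101111000011000. Divide by 1011 (XOR where the leading bit is 1):
  pos 0: 1011 XOR 1011 = 0000
  pos 4: 1100 XOR 1011 = 0111
  pos 5: 1110 XOR 1011 = 0101
  pos 6: 1010 XOR 1011 = 0001
  pos 9: 1110 XOR 1011 = 0101
  pos 10: 1010 XOR 1011 = 0001
Remainder (last 3 bits) = 010. This is the CRC / FCS.

010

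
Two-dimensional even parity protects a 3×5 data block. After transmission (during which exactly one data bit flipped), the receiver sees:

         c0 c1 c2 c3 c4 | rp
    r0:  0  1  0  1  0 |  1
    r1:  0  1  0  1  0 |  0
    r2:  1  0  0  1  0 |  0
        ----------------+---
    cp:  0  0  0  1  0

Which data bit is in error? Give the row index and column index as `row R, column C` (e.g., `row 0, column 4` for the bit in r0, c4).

row 0, column 0

Recompute each row's even parity and compare to rp:
  r0: data parity 0, sent rp 1 → mismatch
  r1: data parity 0, sent rp 0 → ok
  r2: data parity 0, sent rp 0 → ok
Recompute each column's even parity and compare to cp:
  c0: data parity 1, sent cp 0 → mismatch
  c1: data parity 0, sent cp 0 → ok
  c2: data parity 0, sent cp 0 → ok
  c3: data parity 1, sent cp 1 → ok
  c4: data parity 0, sent cp 0 → ok
Exactly one row (r0) and one column (c0) fail → the flipped bit is at their intersection.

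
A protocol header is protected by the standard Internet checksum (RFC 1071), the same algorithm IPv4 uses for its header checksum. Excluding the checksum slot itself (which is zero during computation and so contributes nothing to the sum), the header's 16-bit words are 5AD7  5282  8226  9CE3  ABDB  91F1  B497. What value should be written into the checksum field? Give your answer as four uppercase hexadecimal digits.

One's-complement addition (fold any carry out of bit 15 back into bit 0):
  0x5AD7 + 0x5282 = 0x0AD59
  0xAD59 + 0x8226 = 0x12F7F → wrap carry → 0x2F80
  0x2F80 + 0x9CE3 = 0x0CC63
  0xCC63 + 0xABDB = 0x1783E → wrap carry → 0x783F
  0x783F + 0x91F1 = 0x10A30 → wrap carry → 0x0A31
  0x0A31 + 0xB497 = 0x0BEC8
One's-complement sum = 0xBEC8.
Checksum = ~0xBEC8 & 0xFFFF = 0x4137.

4137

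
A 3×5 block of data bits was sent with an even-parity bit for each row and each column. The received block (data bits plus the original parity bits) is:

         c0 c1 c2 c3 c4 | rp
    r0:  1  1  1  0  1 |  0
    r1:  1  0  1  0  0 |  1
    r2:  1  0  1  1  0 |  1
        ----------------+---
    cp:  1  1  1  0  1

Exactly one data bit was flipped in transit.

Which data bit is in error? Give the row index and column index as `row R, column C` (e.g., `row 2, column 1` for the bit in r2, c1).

row 1, column 3

Recompute each row's even parity and compare to rp:
  r0: data parity 0, sent rp 0 → ok
  r1: data parity 0, sent rp 1 → mismatch
  r2: data parity 1, sent rp 1 → ok
Recompute each column's even parity and compare to cp:
  c0: data parity 1, sent cp 1 → ok
  c1: data parity 1, sent cp 1 → ok
  c2: data parity 1, sent cp 1 → ok
  c3: data parity 1, sent cp 0 → mismatch
  c4: data parity 1, sent cp 1 → ok
Exactly one row (r1) and one column (c3) fail → the flipped bit is at their intersection.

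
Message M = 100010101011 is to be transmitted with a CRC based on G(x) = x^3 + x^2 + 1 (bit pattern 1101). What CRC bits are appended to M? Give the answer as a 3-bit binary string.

Append 3 zeros: 100010101011000. Divide by 1101 (XOR where the leading bit is 1):
  pos 0: 1000 XOR 1101 = 0101
  pos 1: 1011 XOR 1101 = 0110
  pos 2: 1100 XOR 1101 = 0001
  pos 5: 1101 XOR 1101 = 0000
  pos 10: 1100 XOR 1101 = 0001
Remainder (last 3 bits) = 010. This is the CRC / FCS.

010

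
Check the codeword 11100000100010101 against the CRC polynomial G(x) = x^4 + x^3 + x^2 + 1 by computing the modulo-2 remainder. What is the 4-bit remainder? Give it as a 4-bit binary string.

Modulo-2 division of 11100000100010101 by 11101:
  pos 0: 11100 XOR 11101 = 00001
  pos 4: 10001 XOR 11101 = 01100
  pos 5: 11000 XOR 11101 = 00101
  pos 7: 10100 XOR 11101 = 01001
  pos 8: 10011 XOR 11101 = 01110
  pos 9: 11100 XOR 11101 = 00001
Remainder = 1101 (nonzero — an error is detected).

1101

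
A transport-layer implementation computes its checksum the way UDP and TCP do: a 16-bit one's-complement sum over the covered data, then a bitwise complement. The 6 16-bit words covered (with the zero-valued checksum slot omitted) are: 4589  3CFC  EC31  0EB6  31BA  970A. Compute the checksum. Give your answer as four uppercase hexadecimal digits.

B9CD

One's-complement addition (fold any carry out of bit 15 back into bit 0):
  0x4589 + 0x3CFC = 0x08285
  0x8285 + 0xEC31 = 0x16EB6 → wrap carry → 0x6EB7
  0x6EB7 + 0x0EB6 = 0x07D6D
  0x7D6D + 0x31BA = 0x0AF27
  0xAF27 + 0x970A = 0x14631 → wrap carry → 0x4632
One's-complement sum = 0x4632.
Checksum = ~0x4632 & 0xFFFF = 0xB9CD.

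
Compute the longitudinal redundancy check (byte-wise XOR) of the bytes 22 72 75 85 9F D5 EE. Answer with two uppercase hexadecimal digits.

XOR the bytes together:
  start with 0x22
  0x22 ⊕ 0x72 = 0x50
  0x50 ⊕ 0x75 = 0x25
  0x25 ⊕ 0x85 = 0xA0
  0xA0 ⊕ 0x9F = 0x3F
  0x3F ⊕ 0xD5 = 0xEA
  0xEA ⊕ 0xEE = 0x04

04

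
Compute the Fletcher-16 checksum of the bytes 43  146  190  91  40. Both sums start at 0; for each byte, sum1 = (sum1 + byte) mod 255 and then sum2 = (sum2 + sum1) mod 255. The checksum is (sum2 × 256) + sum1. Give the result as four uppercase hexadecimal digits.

Running sums (mod 255):
  after byte 0 (43): sum1=43, sum2=43
  after byte 1 (146): sum1=189, sum2=232
  after byte 2 (190): sum1=124, sum2=101
  after byte 3 (91): sum1=215, sum2=61
  after byte 4 (40): sum1=0, sum2=61
Checksum = sum2·256 + sum1 = 61·256 + 0 = 15616 = 0x3D00.

3D00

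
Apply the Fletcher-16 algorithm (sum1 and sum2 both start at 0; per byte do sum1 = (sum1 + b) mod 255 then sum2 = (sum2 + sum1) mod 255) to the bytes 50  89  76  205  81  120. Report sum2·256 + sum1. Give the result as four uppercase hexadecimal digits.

A16F

Running sums (mod 255):
  after byte 0 (50): sum1=50, sum2=50
  after byte 1 (89): sum1=139, sum2=189
  after byte 2 (76): sum1=215, sum2=149
  after byte 3 (205): sum1=165, sum2=59
  after byte 4 (81): sum1=246, sum2=50
  after byte 5 (120): sum1=111, sum2=161
Checksum = sum2·256 + sum1 = 161·256 + 111 = 41327 = 0xA16F.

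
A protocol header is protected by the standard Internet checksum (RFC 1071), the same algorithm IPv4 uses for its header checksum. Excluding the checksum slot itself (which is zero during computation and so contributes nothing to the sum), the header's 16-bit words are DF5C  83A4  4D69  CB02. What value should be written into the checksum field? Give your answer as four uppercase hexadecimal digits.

One's-complement addition (fold any carry out of bit 15 back into bit 0):
  0xDF5C + 0x83A4 = 0x16300 → wrap carry → 0x6301
  0x6301 + 0x4D69 = 0x0B06A
  0xB06A + 0xCB02 = 0x17B6C → wrap carry → 0x7B6D
One's-complement sum = 0x7B6D.
Checksum = ~0x7B6D & 0xFFFF = 0x8492.

8492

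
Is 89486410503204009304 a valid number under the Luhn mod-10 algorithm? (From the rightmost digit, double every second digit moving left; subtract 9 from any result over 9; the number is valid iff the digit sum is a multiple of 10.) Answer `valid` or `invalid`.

From the right, keep odd positions and double even positions (subtract 9 from any doubled value over 9):
  doubled (positions 2,4,...): 0 9 0 0 6 1 2 3 8 7 → sum 36
  kept (positions 1,3,...): 4 3 0 4 2 0 0 4 8 9 → sum 34
Total = 70.
70 mod 10 = 0, so the number is valid.

valid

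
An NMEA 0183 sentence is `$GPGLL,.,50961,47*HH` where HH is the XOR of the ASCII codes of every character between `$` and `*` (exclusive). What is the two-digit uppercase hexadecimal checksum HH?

XOR the ASCII codes of the payload characters:
  'G' = 0x47 → acc = 0x47
  'P' = 0x50 → acc = 0x17
  'G' = 0x47 → acc = 0x50
  'L' = 0x4C → acc = 0x1C
  'L' = 0x4C → acc = 0x50
  ',' = 0x2C → acc = 0x7C
  '.' = 0x2E → acc = 0x52
  ',' = 0x2C → acc = 0x7E
  '5' = 0x35 → acc = 0x4B
  '0' = 0x30 → acc = 0x7B
  '9' = 0x39 → acc = 0x42
  '6' = 0x36 → acc = 0x74
  '1' = 0x31 → acc = 0x45
  ',' = 0x2C → acc = 0x69
  '4' = 0x34 → acc = 0x5D
  '7' = 0x37 → acc = 0x6A
Checksum = 0x6A.

6A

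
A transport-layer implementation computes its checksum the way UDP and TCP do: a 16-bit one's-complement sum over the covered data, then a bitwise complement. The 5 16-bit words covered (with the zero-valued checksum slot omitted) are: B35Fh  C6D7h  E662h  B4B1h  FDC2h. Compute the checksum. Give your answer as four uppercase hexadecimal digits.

ECF0

One's-complement addition (fold any carry out of bit 15 back into bit 0):
  0xB35F + 0xC6D7 = 0x17A36 → wrap carry → 0x7A37
  0x7A37 + 0xE662 = 0x16099 → wrap carry → 0x609A
  0x609A + 0xB4B1 = 0x1154B → wrap carry → 0x154C
  0x154C + 0xFDC2 = 0x1130E → wrap carry → 0x130F
One's-complement sum = 0x130F.
Checksum = ~0x130F & 0xFFFF = 0xECF0.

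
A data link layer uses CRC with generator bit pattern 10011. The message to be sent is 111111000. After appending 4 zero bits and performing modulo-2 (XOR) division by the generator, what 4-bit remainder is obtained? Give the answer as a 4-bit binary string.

Append 4 zeros: 1111110000000. Divide by 10011 (XOR where the leading bit is 1):
  pos 0: 11111 XOR 10011 = 01100
  pos 1: 11001 XOR 10011 = 01010
  pos 2: 10100 XOR 10011 = 00111
  pos 4: 11100 XOR 10011 = 01111
  pos 5: 11110 XOR 10011 = 01101
  pos 6: 11010 XOR 10011 = 01001
  pos 7: 10010 XOR 10011 = 00001
Remainder (last 4 bits) = 0010. This is the CRC / FCS.

0010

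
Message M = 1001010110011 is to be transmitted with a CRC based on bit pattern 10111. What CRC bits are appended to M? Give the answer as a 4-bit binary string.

Append 4 zeros: 10010101100110000. Divide by 10111 (XOR where the leading bit is 1):
  pos 0: 10010 XOR 10111 = 00101
  pos 2: 10110 XOR 10111 = 00001
  pos 6: 11100 XOR 10111 = 01011
  pos 7: 10111 XOR 10111 = 00000
  pos 12: 10000 XOR 10111 = 00111
Remainder (last 4 bits) = 0111. This is the CRC / FCS.

0111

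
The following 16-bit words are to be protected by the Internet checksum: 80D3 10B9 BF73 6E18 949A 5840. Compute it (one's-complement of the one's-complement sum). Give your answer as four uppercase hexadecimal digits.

540C

One's-complement addition (fold any carry out of bit 15 back into bit 0):
  0x80D3 + 0x10B9 = 0x0918C
  0x918C + 0xBF73 = 0x150FF → wrap carry → 0x5100
  0x5100 + 0x6E18 = 0x0BF18
  0xBF18 + 0x949A = 0x153B2 → wrap carry → 0x53B3
  0x53B3 + 0x5840 = 0x0ABF3
One's-complement sum = 0xABF3.
Checksum = ~0xABF3 & 0xFFFF = 0x540C.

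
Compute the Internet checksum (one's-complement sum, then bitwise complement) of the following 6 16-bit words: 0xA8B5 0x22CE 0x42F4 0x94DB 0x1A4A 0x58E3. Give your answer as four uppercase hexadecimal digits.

One's-complement addition (fold any carry out of bit 15 back into bit 0):
  0xA8B5 + 0x22CE = 0x0CB83
  0xCB83 + 0x42F4 = 0x10E77 → wrap carry → 0x0E78
  0x0E78 + 0x94DB = 0x0A353
  0xA353 + 0x1A4A = 0x0BD9D
  0xBD9D + 0x58E3 = 0x11680 → wrap carry → 0x1681
One's-complement sum = 0x1681.
Checksum = ~0x1681 & 0xFFFF = 0xE97E.

E97E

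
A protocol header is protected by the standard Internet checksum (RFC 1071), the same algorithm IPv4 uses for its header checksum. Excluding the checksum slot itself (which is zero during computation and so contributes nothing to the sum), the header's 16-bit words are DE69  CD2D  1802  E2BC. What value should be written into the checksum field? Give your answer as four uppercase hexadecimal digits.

One's-complement addition (fold any carry out of bit 15 back into bit 0):
  0xDE69 + 0xCD2D = 0x1AB96 → wrap carry → 0xAB97
  0xAB97 + 0x1802 = 0x0C399
  0xC399 + 0xE2BC = 0x1A655 → wrap carry → 0xA656
One's-complement sum = 0xA656.
Checksum = ~0xA656 & 0xFFFF = 0x59A9.

59A9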